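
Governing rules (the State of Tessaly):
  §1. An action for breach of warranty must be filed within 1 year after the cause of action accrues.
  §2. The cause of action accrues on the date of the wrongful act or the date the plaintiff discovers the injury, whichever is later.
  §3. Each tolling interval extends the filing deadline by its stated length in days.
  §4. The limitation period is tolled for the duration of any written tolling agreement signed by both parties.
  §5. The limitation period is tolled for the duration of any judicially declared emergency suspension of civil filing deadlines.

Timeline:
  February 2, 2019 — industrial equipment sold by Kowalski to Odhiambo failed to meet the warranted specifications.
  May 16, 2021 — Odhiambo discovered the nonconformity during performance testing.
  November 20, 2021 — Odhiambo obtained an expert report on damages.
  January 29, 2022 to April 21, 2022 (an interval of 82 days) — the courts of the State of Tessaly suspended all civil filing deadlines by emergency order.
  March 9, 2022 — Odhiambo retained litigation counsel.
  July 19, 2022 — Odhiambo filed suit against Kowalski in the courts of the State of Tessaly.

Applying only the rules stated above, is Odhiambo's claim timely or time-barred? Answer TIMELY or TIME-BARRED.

Because discovery on May 16, 2021 post-dates the February 2, 2019 act, accrual under the later-of rule falls on May 16, 2021.
Adding the 1 year base period to May 16, 2021 gives a deadline of May 16, 2022, before any tolling.
The period was tolled for 82 days by the emergency suspension of filing deadlines (January 29, 2022 to April 21, 2022), pushing the deadline to August 6, 2022.
None of the other events listed affects the running of the period under the stated rules.
The July 19, 2022 filing precedes the August 6, 2022 deadline; the claim is timely.

TIMELY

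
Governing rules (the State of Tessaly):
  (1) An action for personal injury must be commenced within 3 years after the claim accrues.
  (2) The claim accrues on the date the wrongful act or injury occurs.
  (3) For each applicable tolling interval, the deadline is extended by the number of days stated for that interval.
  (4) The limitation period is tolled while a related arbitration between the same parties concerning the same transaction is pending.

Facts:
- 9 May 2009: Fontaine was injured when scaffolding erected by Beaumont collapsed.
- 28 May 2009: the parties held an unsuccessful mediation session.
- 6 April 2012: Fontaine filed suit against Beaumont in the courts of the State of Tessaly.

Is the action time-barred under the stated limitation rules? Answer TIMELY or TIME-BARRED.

The limitation period began to run on 9 May 2009.
Adding the 3 years base period to 9 May 2009 gives a deadline of 9 May 2012, before any tolling.
The other events in the timeline have no effect on the limitation period under the stated rules.
Filing on 6 April 2012 beat the 9 May 2012 deadline — the action is timely.

TIMELY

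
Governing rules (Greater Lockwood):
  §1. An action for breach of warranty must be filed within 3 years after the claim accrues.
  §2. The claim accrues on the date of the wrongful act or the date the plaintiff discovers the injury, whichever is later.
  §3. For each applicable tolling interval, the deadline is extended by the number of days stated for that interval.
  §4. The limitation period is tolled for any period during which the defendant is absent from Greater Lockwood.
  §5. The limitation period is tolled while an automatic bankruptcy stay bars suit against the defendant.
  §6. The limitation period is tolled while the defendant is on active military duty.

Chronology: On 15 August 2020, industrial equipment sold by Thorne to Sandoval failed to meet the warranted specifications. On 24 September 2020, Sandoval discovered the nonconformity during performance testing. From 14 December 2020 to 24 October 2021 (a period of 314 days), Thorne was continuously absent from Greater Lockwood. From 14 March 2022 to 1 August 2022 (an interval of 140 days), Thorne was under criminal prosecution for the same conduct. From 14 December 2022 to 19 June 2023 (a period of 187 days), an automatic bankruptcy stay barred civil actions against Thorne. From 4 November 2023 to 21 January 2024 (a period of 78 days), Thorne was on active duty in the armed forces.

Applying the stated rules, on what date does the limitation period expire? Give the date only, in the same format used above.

25 April 2025

Taking the later of the act (15 August 2020) and discovery (24 September 2020), the claim accrued on 24 September 2020.
The untolled deadline — 3 years after 24 September 2020 — is 24 September 2023.
The period was tolled for 314 days by the defendant's absence from the jurisdiction (14 December 2020 to 24 October 2021), pushing the deadline to 3 August 2024.
The automatic bankruptcy stay from 14 December 2022 to 19 June 2023 tolled the period for 187 days, extending the deadline to 6 February 2025.
The defendant's active military service from 4 November 2023 to 21 January 2024 tolled the period for 78 days, extending the deadline to 25 April 2025.
Although a criminal prosecution ran from 14 March 2022 to 1 August 2022, the stated rules do not make that a tolling event, so it is disregarded.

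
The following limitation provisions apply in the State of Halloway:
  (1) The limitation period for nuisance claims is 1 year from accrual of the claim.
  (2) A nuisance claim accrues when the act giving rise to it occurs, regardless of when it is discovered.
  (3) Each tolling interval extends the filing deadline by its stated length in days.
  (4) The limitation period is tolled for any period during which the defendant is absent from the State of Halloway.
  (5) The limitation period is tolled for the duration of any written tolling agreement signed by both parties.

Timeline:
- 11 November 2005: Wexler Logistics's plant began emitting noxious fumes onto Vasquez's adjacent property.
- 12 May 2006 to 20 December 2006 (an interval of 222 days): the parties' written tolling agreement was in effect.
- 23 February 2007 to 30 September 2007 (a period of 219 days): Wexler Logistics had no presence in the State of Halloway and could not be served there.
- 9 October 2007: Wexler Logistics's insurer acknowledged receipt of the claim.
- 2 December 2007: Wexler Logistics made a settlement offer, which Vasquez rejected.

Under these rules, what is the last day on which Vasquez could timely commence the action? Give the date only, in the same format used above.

The claim accrued on 11 November 2005, when the wrongful act occurred.
The untolled deadline — 1 year after 11 November 2005 — is 11 November 2006.
The period was tolled for 222 days by the written tolling agreement (12 May 2006 to 20 December 2006), pushing the deadline to 21 June 2007.
The defendant's absence from the jurisdiction from 23 February 2007 to 30 September 2007 tolled the period for 219 days, extending the deadline to 26 January 2008.
None of the other events listed affects the running of the period under the stated rules.

26 January 2008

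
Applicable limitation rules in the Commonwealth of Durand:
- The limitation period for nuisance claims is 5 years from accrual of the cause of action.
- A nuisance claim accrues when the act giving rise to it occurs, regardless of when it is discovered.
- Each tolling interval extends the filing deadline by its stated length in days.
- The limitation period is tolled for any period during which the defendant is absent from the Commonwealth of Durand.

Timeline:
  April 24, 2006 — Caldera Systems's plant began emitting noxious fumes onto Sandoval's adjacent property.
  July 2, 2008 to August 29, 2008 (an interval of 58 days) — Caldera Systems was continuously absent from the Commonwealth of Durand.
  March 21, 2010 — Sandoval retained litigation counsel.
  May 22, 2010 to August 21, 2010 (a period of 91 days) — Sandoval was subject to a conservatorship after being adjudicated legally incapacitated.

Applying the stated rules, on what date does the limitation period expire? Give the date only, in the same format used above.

The limitation period began to run on April 24, 2006.
The untolled deadline — 5 years after April 24, 2006 — is April 24, 2011.
The defendant's absence from the jurisdiction from July 2, 2008 to August 29, 2008 tolled the period for 58 days, extending the deadline to June 21, 2011.
Although the plaintiff's incapacity ran from May 22, 2010 to August 21, 2010, the stated rules do not make that a tolling event, so it is disregarded.
The other events in the timeline have no effect on the limitation period under the stated rules.

June 21, 2011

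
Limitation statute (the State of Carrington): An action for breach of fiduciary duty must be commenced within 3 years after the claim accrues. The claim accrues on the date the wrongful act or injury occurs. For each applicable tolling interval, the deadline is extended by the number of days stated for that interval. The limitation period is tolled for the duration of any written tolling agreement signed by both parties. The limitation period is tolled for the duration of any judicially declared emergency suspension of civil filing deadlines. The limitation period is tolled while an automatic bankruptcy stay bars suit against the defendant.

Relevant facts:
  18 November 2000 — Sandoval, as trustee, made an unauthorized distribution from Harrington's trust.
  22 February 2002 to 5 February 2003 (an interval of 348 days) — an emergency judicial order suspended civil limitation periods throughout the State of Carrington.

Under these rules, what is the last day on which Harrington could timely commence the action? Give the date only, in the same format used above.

31 October 2004

The claim accrued on 18 November 2000, when the wrongful act occurred.
Adding the 3 years base period to 18 November 2000 gives a deadline of 18 November 2003, before any tolling.
The period was tolled for 348 days by the emergency suspension of filing deadlines (22 February 2002 to 5 February 2003), pushing the deadline to 31 October 2004.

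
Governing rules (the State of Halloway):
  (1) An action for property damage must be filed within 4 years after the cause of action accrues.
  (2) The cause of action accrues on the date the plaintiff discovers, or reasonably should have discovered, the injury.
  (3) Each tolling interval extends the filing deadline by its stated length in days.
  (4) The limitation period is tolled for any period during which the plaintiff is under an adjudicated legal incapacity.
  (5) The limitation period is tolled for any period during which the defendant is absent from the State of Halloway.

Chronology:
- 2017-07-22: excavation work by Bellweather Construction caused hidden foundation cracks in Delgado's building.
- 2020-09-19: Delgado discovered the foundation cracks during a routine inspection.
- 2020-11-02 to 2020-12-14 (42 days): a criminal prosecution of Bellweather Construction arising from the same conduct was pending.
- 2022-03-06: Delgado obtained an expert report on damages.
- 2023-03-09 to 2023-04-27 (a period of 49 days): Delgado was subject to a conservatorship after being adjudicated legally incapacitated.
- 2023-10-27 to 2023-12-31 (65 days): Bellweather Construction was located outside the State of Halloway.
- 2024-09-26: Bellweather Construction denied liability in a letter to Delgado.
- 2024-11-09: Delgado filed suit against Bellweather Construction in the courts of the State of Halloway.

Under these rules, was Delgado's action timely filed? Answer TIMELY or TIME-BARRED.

The claim did not accrue until Delgado discovered the injury on 2020-09-19; the 2017-07-22 act date does not start the clock under the stated rule.
The untolled deadline — 4 years after 2020-09-19 — is 2024-09-19.
The period was tolled for 49 days by the plaintiff's legal incapacity (2023-03-09 to 2023-04-27), pushing the deadline to 2024-11-07.
The defendant's absence from the jurisdiction from 2023-10-27 to 2023-12-31 tolled the period for 65 days, extending the deadline to 2025-01-11.
No stated provision tolls the period for a criminal prosecution, so the interval from 2020-11-02 to 2020-12-14 has no effect on the deadline.
None of the other events listed affects the running of the period under the stated rules.
Filing on 2024-11-09 beat the 2025-01-11 deadline — the action is timely.

TIMELY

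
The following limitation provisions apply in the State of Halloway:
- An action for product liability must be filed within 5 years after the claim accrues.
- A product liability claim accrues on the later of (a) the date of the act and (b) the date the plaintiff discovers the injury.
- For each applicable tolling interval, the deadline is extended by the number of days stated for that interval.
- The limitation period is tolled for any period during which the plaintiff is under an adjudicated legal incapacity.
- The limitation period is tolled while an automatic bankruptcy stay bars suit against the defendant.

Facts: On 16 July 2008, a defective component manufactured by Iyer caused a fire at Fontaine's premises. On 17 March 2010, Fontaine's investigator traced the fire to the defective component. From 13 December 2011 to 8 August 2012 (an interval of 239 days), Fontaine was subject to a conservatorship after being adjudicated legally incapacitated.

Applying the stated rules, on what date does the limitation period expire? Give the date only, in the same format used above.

11 November 2015

The claim accrued on 17 March 2010 — the later of the 16 July 2008 act and the 17 March 2010 discovery.
Adding the 5 years base period to 17 March 2010 gives a deadline of 17 March 2015, before any tolling.
The plaintiff's legal incapacity from 13 December 2011 to 8 August 2012 tolled the period for 239 days, extending the deadline to 11 November 2015.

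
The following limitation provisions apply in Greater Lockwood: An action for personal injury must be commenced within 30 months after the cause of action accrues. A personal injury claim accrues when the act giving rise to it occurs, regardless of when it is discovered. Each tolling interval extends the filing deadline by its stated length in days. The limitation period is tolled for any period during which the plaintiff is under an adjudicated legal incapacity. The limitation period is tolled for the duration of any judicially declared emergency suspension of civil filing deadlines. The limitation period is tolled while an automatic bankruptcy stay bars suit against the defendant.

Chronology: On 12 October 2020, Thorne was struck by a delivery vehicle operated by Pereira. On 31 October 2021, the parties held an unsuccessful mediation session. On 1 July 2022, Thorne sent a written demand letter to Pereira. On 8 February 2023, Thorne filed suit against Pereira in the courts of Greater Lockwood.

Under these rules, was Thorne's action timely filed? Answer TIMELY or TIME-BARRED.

The claim accrued on 12 October 2020, when the wrongful act occurred.
Adding the 30 months base period to 12 October 2020 gives a deadline of 12 April 2023, before any tolling.
None of the other events listed affects the running of the period under the stated rules.
The 8 February 2023 filing precedes the 12 April 2023 deadline; the claim is timely.

TIMELY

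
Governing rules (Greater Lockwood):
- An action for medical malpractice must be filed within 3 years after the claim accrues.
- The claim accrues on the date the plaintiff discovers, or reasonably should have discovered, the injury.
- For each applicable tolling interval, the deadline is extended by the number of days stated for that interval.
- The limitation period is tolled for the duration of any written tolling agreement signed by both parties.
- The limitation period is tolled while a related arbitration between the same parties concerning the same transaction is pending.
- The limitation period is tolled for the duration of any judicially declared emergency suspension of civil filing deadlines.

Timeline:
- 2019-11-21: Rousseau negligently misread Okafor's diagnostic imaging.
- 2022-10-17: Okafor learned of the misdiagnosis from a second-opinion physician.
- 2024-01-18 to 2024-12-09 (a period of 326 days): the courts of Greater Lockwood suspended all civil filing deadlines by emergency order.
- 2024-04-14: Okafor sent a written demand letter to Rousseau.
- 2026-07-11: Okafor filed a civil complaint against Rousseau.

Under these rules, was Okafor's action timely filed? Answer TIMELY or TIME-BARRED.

TIMELY

Accrual is tied to discovery, so the period began on 2022-10-17 rather than on 2019-11-21 when the act occurred.
Adding the 3 years base period to 2022-10-17 gives a deadline of 2025-10-17, before any tolling.
The period was tolled for 326 days by the emergency suspension of filing deadlines (2024-01-18 to 2024-12-09), pushing the deadline to 2026-09-08.
The other events in the timeline have no effect on the limitation period under the stated rules.
Okafor filed on 2026-07-11, before the 2026-09-08 deadline, so the action is timely.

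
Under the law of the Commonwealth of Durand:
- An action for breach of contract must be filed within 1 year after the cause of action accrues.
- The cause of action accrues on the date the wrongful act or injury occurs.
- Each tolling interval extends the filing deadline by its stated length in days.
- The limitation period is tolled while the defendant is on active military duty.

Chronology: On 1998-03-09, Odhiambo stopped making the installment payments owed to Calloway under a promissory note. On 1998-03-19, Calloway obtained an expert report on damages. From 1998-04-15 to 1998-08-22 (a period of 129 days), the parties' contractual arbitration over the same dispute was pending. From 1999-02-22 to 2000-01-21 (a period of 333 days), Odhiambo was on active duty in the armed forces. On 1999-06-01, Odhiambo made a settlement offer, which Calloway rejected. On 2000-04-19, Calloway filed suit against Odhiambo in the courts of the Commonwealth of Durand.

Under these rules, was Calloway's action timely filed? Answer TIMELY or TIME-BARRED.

The claim accrued on 1998-03-09, when the wrongful act occurred.
Adding the 1 year base period to 1998-03-09 gives a deadline of 1999-03-09, before any tolling.
The defendant's active military service from 1999-02-22 to 2000-01-21 tolled the period for 333 days, extending the deadline to 2000-02-05.
The pending related arbitration from 1998-04-15 to 1998-08-22 does not toll the period, because no stated rule makes a pending arbitration a tolling event.
Nothing else in the chronology tolls or restarts the period.
Filing on 2000-04-19 missed the 2000-02-05 deadline — the action is time-barred.

TIME-BARRED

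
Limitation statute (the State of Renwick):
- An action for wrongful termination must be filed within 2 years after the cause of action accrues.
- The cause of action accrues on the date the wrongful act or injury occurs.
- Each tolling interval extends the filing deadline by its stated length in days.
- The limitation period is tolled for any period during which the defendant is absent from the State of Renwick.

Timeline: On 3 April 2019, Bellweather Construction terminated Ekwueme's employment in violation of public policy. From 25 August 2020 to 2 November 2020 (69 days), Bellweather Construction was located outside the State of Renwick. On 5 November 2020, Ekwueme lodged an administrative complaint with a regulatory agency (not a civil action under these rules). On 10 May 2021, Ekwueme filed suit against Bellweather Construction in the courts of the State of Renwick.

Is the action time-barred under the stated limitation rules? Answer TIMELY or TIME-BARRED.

TIMELY

The claim accrued on 3 April 2019, when the wrongful act occurred.
2 years from 3 April 2019 is 3 April 2021.
The defendant's absence from the jurisdiction from 25 August 2020 to 2 November 2020 tolled the period for 69 days, extending the deadline to 11 June 2021.
Nothing else in the chronology tolls or restarts the period.
Filing on 10 May 2021 beat the 11 June 2021 deadline — the action is timely.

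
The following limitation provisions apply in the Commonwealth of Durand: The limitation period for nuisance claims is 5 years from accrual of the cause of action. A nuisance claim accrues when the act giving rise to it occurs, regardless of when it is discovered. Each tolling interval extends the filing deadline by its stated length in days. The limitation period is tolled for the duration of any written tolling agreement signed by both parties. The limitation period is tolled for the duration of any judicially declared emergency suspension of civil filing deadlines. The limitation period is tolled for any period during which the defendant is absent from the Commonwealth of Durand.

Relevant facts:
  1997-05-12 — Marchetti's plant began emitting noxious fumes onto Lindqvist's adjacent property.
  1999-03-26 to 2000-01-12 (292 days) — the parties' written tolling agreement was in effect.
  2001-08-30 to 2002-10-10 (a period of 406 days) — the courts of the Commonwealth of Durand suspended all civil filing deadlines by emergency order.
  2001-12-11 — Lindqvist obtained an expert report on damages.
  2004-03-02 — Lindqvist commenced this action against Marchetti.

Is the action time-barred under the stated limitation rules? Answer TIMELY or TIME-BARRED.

The limitation period began to run on 1997-05-12.
Adding the 5 years base period to 1997-05-12 gives a deadline of 2002-05-12, before any tolling.
Because the written tolling agreement ran from 1999-03-26 to 2000-01-12, the deadline is extended by 292 days to 2003-02-28.
The emergency suspension of filing deadlines from 2001-08-30 to 2002-10-10 tolled the period for 406 days, extending the deadline to 2004-04-09.
Nothing else in the chronology tolls or restarts the period.
Filing on 2004-03-02 beat the 2004-04-09 deadline — the action is timely.

TIMELY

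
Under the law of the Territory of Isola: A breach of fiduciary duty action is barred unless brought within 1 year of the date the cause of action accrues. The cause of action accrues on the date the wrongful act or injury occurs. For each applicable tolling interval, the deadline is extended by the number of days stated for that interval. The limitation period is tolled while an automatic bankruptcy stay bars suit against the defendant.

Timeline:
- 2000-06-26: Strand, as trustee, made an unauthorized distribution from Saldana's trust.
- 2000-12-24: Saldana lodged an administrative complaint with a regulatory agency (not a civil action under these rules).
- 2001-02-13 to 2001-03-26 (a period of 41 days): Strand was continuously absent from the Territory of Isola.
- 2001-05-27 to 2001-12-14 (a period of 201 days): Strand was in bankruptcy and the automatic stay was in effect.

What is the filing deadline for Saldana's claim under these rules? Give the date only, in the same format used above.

2002-01-13

The cause of action accrued on 2000-06-26, the date of the act.
Adding the 1 year base period to 2000-06-26 gives a deadline of 2001-06-26, before any tolling.
The period was tolled for 201 days by the automatic bankruptcy stay (2001-05-27 to 2001-12-14), pushing the deadline to 2002-01-13.
Although the defendant's absence ran from 2001-02-13 to 2001-03-26, the stated rules do not make that a tolling event, so it is disregarded.
The other events in the timeline have no effect on the limitation period under the stated rules.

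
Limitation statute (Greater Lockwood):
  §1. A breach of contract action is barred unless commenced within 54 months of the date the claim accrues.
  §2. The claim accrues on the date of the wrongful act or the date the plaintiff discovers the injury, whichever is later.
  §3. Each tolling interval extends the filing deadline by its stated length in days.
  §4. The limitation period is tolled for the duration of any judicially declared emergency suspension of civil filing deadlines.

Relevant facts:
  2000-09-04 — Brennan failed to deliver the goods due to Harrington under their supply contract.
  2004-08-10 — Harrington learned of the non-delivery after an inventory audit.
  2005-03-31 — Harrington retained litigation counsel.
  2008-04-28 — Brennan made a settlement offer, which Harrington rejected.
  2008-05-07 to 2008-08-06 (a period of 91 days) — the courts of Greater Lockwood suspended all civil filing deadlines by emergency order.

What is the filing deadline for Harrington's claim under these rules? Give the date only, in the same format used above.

The claim accrued on 2004-08-10 — the later of the 2000-09-04 act and the 2004-08-10 discovery.
The untolled deadline — 54 months after 2004-08-10 — is 2009-02-10.
The period was tolled for 91 days by the emergency suspension of filing deadlines (2008-05-07 to 2008-08-06), pushing the deadline to 2009-05-12.
None of the other events listed affects the running of the period under the stated rules.

2009-05-12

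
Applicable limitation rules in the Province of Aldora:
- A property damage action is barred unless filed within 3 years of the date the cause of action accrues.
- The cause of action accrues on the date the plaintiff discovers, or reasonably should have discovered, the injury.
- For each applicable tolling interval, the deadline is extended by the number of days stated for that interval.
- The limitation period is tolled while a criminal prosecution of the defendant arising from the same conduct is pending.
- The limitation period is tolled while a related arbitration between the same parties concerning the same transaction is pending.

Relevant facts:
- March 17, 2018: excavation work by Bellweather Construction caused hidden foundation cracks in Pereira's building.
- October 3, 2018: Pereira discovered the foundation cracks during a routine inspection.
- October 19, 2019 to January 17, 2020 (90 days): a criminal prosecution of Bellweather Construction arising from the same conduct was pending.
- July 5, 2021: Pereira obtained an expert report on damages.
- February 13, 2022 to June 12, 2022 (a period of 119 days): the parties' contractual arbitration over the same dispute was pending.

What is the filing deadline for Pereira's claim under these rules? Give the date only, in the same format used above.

January 1, 2022

The claim did not accrue until Pereira discovered the injury on October 3, 2018; the March 17, 2018 act date does not start the clock under the stated rule.
Adding the 3 years base period to October 3, 2018 gives a deadline of October 3, 2021, before any tolling.
Because the pending criminal prosecution ran from October 19, 2019 to January 17, 2020, the deadline is extended by 90 days to January 1, 2022.
The pending related arbitration starting February 13, 2022 came too late — the period had run on January 1, 2022 — and so does not extend the deadline.
The other events in the timeline have no effect on the limitation period under the stated rules.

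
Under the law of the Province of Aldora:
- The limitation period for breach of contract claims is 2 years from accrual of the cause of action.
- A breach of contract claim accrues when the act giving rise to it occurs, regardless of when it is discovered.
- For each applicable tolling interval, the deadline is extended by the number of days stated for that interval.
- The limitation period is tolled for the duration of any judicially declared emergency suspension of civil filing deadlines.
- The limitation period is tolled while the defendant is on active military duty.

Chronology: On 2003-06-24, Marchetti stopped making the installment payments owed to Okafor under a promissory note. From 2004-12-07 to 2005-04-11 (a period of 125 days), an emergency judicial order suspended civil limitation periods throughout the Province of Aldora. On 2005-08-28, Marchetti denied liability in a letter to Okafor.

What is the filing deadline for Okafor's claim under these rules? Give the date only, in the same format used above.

2005-10-27

The limitation period began to run on 2003-06-24.
The untolled deadline — 2 years after 2003-06-24 — is 2005-06-24.
The period was tolled for 125 days by the emergency suspension of filing deadlines (2004-12-07 to 2005-04-11), pushing the deadline to 2005-10-27.
The other events in the timeline have no effect on the limitation period under the stated rules.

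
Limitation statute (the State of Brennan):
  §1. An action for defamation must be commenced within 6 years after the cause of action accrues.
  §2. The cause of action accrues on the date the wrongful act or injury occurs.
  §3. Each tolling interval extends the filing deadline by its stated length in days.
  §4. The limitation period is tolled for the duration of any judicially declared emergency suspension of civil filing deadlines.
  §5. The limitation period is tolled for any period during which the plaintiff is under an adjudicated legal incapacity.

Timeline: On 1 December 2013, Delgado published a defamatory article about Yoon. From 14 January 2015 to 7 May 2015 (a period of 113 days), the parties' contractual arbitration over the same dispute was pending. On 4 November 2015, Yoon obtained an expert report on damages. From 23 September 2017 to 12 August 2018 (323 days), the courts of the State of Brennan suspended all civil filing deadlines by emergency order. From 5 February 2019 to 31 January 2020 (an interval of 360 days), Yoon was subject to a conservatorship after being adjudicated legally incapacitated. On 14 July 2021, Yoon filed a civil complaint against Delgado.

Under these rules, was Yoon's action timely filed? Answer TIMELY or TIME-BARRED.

TIMELY

The cause of action accrued on 1 December 2013, the date of the act.
The untolled deadline — 6 years after 1 December 2013 — is 1 December 2019.
Because the emergency suspension of filing deadlines ran from 23 September 2017 to 12 August 2018, the deadline is extended by 323 days to 19 October 2020.
The plaintiff's legal incapacity from 5 February 2019 to 31 January 2020 tolled the period for 360 days, extending the deadline to 14 October 2021.
Although a pending arbitration ran from 14 January 2015 to 7 May 2015, the stated rules do not make that a tolling event, so it is disregarded.
Nothing else in the chronology tolls or restarts the period.
The 14 July 2021 filing precedes the 14 October 2021 deadline; the claim is timely.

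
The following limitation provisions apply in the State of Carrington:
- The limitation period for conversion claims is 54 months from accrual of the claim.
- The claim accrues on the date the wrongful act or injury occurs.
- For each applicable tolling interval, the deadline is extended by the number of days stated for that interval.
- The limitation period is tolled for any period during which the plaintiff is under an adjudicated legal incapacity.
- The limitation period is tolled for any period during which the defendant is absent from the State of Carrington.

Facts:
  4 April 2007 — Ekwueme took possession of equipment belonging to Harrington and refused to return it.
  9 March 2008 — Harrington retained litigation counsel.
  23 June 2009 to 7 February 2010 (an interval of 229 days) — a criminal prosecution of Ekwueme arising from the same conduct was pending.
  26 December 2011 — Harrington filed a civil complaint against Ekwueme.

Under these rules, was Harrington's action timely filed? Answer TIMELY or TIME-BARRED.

The claim accrued on 4 April 2007, the date of the act.
54 months from 4 April 2007 is 4 October 2011.
No stated provision tolls the period for a criminal prosecution, so the interval from 23 June 2009 to 7 February 2010 has no effect on the deadline.
None of the other events listed affects the running of the period under the stated rules.
Harrington filed on 26 December 2011, after the 4 October 2011 deadline, so the action is time-barred.

TIME-BARRED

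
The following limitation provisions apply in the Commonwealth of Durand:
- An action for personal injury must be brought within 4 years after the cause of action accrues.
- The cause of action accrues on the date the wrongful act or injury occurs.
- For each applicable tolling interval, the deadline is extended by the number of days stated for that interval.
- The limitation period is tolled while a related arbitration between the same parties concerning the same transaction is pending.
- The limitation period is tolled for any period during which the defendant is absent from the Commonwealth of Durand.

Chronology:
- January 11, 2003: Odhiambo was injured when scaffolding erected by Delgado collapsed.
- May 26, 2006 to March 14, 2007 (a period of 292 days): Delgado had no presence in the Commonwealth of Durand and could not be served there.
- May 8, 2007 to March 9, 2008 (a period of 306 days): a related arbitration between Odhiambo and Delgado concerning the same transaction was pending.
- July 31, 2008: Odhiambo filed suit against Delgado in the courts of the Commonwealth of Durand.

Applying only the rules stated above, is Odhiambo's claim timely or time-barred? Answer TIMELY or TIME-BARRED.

The claim accrued on January 11, 2003, when the wrongful act occurred.
4 years from January 11, 2003 is January 11, 2007.
Because the defendant's absence from the jurisdiction ran from May 26, 2006 to March 14, 2007, the deadline is extended by 292 days to October 30, 2007.
The period was tolled for 306 days by the pending related arbitration (May 8, 2007 to March 9, 2008), pushing the deadline to August 31, 2008.
Filing on July 31, 2008 beat the August 31, 2008 deadline — the action is timely.

TIMELY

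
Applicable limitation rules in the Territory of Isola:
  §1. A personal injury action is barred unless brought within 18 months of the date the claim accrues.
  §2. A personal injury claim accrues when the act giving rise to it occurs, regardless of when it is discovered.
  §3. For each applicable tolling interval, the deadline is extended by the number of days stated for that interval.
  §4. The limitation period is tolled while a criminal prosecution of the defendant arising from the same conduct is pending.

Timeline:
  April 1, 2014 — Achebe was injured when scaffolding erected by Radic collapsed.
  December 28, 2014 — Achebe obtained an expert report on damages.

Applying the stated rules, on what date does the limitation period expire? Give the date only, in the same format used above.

October 1, 2015

The limitation period began to run on April 1, 2014.
18 months from April 1, 2014 is October 1, 2015.
None of the other events listed affects the running of the period under the stated rules.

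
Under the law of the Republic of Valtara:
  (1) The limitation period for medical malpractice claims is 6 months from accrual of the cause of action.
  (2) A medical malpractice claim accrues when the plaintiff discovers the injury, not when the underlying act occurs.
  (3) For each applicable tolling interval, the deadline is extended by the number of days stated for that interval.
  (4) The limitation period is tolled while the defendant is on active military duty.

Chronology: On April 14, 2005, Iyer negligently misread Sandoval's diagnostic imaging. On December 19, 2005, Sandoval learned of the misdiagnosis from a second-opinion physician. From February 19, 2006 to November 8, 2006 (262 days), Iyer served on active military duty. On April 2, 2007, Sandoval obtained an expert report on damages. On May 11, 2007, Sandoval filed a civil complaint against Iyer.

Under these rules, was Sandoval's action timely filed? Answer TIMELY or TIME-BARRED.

Accrual is tied to discovery, so the period began on December 19, 2005 rather than on April 14, 2005 when the act occurred.
The untolled deadline — 6 months after December 19, 2005 — is June 19, 2006.
The period was tolled for 262 days by the defendant's active military service (February 19, 2006 to November 8, 2006), pushing the deadline to March 8, 2007.
The other events in the timeline have no effect on the limitation period under the stated rules.
Sandoval filed on May 11, 2007, after the March 8, 2007 deadline, so the action is time-barred.

TIME-BARRED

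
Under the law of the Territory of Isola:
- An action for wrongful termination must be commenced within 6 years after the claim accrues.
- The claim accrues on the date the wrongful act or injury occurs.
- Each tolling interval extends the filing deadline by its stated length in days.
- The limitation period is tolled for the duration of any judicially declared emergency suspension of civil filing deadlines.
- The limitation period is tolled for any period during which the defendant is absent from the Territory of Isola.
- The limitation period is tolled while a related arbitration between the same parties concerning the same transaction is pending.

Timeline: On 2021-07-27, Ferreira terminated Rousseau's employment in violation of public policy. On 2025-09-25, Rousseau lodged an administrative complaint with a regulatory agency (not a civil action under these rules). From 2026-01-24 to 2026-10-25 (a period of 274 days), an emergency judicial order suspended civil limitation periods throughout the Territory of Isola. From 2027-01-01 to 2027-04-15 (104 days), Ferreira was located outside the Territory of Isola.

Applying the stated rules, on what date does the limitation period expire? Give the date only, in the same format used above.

2028-08-08

The claim accrued on 2021-07-27, the date of the act.
6 years from 2021-07-27 is 2027-07-27.
The period was tolled for 274 days by the emergency suspension of filing deadlines (2026-01-24 to 2026-10-25), pushing the deadline to 2028-04-26.
The period was tolled for 104 days by the defendant's absence from the jurisdiction (2027-01-01 to 2027-04-15), pushing the deadline to 2028-08-08.
None of the other events listed affects the running of the period under the stated rules.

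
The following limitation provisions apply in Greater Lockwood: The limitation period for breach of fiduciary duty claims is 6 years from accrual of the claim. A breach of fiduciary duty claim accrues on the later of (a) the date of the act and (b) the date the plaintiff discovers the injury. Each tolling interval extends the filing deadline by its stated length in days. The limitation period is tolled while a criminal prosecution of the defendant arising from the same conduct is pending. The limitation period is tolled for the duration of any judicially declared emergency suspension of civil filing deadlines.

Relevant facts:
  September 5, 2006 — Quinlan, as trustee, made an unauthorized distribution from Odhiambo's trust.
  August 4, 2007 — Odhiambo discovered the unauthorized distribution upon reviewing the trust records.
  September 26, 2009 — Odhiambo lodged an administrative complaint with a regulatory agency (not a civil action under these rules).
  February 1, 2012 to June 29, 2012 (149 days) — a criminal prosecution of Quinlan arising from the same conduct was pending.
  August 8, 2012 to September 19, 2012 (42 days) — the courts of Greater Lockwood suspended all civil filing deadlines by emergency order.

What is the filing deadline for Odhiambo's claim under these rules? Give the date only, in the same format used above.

February 11, 2014

The claim accrued on August 4, 2007 — the later of the September 5, 2006 act and the August 4, 2007 discovery.
The untolled deadline — 6 years after August 4, 2007 — is August 4, 2013.
Because the pending criminal prosecution ran from February 1, 2012 to June 29, 2012, the deadline is extended by 149 days to December 31, 2013.
The period was tolled for 42 days by the emergency suspension of filing deadlines (August 8, 2012 to September 19, 2012), pushing the deadline to February 11, 2014.
None of the other events listed affects the running of the period under the stated rules.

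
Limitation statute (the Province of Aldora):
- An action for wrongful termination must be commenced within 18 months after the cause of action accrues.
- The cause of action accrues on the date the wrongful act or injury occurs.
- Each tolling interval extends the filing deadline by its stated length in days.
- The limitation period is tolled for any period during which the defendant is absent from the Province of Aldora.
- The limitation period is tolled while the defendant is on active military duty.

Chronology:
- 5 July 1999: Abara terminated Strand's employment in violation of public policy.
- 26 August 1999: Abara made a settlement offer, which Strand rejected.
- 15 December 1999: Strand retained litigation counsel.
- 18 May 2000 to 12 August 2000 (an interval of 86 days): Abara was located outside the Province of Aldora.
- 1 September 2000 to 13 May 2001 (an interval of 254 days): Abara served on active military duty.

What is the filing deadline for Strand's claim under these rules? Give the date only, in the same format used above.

11 December 2001

The limitation period began to run on 5 July 1999.
The untolled deadline — 18 months after 5 July 1999 — is 5 January 2001.
The period was tolled for 86 days by the defendant's absence from the jurisdiction (18 May 2000 to 12 August 2000), pushing the deadline to 1 April 2001.
The defendant's active military service from 1 September 2000 to 13 May 2001 tolled the period for 254 days, extending the deadline to 11 December 2001.
Nothing else in the chronology tolls or restarts the period.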